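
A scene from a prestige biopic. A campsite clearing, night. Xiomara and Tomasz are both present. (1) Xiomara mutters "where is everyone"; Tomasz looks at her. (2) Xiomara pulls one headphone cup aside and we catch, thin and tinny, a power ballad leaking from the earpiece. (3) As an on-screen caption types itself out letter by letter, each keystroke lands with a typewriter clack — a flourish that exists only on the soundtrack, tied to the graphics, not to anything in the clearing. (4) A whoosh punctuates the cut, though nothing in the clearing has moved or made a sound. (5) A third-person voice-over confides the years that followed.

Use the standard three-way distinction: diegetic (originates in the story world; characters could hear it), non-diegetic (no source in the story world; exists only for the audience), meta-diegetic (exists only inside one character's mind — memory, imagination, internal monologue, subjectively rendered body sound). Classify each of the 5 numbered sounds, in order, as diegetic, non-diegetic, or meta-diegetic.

(1) spoken by a character present in the story world → diegetic.
(2) it's leaking from a physical pair of headphones in the scene → diegetic.
(3) the caption isn't part of the story world, so neither is the sound tied to it → non-diegetic.
(4) is non-diegetic: nothing in the scene produces it; it's an accent added for the audience.
Sound (5): commentary laid over the scene from outside the fiction, so non-diegetic.

diegetic, diegetic, non-diegetic, non-diegetic, non-diegetic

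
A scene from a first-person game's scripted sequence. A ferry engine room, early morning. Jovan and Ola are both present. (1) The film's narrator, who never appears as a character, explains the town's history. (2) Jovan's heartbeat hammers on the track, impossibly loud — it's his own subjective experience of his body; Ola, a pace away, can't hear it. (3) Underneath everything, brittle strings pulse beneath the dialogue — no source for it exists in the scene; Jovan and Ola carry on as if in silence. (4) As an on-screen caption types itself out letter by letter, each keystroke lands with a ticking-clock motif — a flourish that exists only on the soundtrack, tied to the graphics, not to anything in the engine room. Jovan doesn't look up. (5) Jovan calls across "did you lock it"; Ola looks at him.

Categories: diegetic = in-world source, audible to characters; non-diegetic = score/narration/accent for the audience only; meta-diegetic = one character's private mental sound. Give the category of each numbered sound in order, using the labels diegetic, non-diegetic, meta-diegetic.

non-diegetic, meta-diegetic, non-diegetic, non-diegetic, diegetic

(1) is non-diegetic: the narrator exists outside the story world, addressing only the audience.
Sound (2): a subjective body sound — Jovan's private perception, inaudible to Ola, so meta-diegetic.
(3) is non-diegetic: score with no on-screen or off-screen source; it exists for the audience alone.
(4) is non-diegetic: it accompanies on-screen graphics, not anything inside the story world.
Sound (5): spoken by a character present in the story world, so diegetic.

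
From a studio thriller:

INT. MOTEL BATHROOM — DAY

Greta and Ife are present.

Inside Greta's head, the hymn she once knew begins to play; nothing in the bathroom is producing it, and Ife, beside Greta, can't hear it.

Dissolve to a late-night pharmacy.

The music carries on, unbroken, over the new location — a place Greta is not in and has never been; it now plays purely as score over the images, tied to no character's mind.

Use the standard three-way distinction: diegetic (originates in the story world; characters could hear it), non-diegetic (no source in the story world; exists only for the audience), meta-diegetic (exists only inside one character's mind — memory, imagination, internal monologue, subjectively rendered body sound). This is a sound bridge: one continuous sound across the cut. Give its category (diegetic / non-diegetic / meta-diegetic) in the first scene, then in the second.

meta-diegetic, non-diegetic

Scene one: the music exists only inside Greta's mind; Ife can't hear it → meta-diegetic.
Scene two: it's detached from Greta entirely and plays over unrelated images with no in-world source — conventional underscore → non-diegetic.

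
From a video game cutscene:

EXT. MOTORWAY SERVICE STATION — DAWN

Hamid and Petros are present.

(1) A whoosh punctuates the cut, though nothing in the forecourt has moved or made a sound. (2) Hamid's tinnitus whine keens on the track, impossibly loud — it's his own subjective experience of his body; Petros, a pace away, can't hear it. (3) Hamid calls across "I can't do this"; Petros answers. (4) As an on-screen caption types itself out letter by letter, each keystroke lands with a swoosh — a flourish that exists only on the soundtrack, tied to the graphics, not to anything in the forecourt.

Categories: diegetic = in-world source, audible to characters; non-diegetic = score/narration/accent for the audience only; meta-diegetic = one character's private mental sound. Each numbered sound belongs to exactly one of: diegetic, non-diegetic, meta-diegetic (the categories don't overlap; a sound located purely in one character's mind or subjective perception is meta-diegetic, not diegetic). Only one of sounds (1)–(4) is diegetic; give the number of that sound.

3

(1) is non-diegetic: nothing in the scene produces it; it's an accent added for the audience.
Sound (2): a subjective body sound — Hamid's private perception, inaudible to Petros, so meta-diegetic.
(3) Hamid is a character speaking aloud in the scene → diegetic.
Sound (4): it accompanies on-screen graphics, not anything inside the story world, so non-diegetic.
Only (3) is diegetic.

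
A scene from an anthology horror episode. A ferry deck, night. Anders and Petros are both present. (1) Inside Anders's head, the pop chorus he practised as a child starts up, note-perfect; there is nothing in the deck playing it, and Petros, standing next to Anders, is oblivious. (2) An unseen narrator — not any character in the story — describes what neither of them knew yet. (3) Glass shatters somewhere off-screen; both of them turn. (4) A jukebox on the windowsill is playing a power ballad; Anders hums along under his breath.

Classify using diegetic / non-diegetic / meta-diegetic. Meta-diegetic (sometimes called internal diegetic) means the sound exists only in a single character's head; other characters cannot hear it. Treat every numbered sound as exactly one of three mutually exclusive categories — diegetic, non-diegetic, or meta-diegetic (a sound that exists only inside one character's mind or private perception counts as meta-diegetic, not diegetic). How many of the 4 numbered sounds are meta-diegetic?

Sound (1): it lives in Anders's subjectivity, not in the deck, so meta-diegetic.
Sound (2): external voice-over — not a character, not heard by anyone in the scene, so non-diegetic.
Sound (3): glass is a real object/event in the scene's world, so diegetic.
(4) a jukebox is a physical source in the scene and Anders reacts to it → diegetic.
So 1 of the 4 is meta-diegetic: (1).

1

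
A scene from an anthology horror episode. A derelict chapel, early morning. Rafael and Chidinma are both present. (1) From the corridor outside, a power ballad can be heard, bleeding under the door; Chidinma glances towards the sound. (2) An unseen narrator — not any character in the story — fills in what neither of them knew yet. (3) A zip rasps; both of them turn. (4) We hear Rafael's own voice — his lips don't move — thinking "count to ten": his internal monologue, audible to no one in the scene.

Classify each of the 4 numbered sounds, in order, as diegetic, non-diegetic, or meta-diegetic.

Sound (1): off-screen diegetic: the source is out of frame but still in the story's space, so diegetic.
(2) the narrator exists outside the story world, addressing only the audience → non-diegetic.
(3) a zip is a real object/event in the scene's world → diegetic.
(4) is meta-diegetic: Rafael's thought-voice: a private mental sound no other character can hear.

diegetic, non-diegetic, diegetic, meta-diegetic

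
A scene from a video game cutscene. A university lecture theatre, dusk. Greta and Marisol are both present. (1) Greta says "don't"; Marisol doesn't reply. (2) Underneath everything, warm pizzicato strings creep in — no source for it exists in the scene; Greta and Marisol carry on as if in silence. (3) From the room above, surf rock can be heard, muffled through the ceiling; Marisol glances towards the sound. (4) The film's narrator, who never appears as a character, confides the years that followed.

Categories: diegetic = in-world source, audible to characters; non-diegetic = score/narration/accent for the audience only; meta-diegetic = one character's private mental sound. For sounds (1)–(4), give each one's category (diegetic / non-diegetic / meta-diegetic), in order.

diegetic, non-diegetic, diegetic, non-diegetic

(1) Greta is a character speaking aloud in the scene → diegetic.
Sound (2): score with no on-screen or off-screen source; it exists for the audience alone, so non-diegetic.
(3) off-screen diegetic: the source is out of frame but still in the story's space → diegetic.
Sound (4): the narrator exists outside the story world, addressing only the audience, so non-diegetic.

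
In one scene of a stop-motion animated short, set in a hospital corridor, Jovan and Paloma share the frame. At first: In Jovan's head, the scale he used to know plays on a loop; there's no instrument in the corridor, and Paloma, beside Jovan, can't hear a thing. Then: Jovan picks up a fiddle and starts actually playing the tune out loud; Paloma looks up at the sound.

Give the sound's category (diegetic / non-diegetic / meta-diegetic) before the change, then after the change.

meta-diegetic, diegetic

Before the change: the tune exists only as Jovan's private memory; Paloma can't hear it → meta-diegetic.
After the change: Jovan is now producing it live on a fiddle, in the room, and Paloma hears it → diegetic.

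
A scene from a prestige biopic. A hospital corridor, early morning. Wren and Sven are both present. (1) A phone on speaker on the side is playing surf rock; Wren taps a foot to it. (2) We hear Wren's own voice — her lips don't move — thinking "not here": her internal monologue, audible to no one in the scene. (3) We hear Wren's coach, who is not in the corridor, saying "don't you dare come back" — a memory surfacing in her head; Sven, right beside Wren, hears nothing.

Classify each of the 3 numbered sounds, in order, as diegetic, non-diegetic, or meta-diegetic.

diegetic, meta-diegetic, meta-diegetic

(1) source music from a phone on speaker, which exists in the story world → diegetic.
Sound (2): it's Wren's unspoken thought, heard only by the audience via her subjectivity, so meta-diegetic.
(3) is meta-diegetic: a remembered line, private to Wren — not present in the room, not audible to Sven.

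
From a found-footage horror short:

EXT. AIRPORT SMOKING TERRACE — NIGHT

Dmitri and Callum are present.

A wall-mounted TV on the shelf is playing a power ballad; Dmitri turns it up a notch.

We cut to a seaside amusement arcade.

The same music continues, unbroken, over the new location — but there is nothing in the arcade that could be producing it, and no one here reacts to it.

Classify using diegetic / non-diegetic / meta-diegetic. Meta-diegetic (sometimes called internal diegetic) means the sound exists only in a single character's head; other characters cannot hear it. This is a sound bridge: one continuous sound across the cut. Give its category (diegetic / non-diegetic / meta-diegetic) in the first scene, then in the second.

diegetic, non-diegetic

Scene one: a wall-mounted TV is an on-screen source and Dmitri reacts to it → diegetic.
Scene two: there is no source in the arcade and no one hears it — it's now underscore → non-diegetic.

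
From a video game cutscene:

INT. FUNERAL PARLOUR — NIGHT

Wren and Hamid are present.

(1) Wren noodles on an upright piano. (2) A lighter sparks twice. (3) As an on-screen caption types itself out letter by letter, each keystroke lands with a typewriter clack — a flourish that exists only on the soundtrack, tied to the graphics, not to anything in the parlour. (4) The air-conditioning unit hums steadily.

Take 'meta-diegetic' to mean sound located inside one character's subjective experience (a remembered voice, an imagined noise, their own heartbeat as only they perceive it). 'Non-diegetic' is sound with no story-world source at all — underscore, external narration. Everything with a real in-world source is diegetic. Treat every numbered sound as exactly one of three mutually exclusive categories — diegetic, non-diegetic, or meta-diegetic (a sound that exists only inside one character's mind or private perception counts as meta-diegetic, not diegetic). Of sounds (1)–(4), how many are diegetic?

3

(1) is diegetic: the instrument and the performer are both in the scene.
(2) is diegetic: an in-world source (a lighter); characters could hear it.
Sound (3): sound married to a title/caption — outside the diegesis by definition, so non-diegetic.
(4) is diegetic: it's the actual ambient sound of the location.
Diegetic: (1), (2), (4) — that's 3.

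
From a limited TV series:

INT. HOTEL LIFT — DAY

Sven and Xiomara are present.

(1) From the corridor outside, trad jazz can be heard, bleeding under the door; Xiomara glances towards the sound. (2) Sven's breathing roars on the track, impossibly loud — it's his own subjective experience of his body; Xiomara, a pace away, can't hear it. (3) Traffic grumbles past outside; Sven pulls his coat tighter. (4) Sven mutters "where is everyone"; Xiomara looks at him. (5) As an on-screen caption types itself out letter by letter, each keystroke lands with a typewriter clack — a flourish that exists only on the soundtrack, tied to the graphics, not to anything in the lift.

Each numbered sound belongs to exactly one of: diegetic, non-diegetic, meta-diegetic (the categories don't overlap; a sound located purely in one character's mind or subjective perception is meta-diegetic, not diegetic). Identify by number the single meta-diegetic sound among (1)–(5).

2

(1) off-screen diegetic: the source is out of frame but still in the story's space → diegetic.
(2) is meta-diegetic: point-of-audition from inside Sven's body; not a sound in the room.
Sound (3): traffic is part of the location's real environment, so diegetic.
(4) Sven is a character speaking aloud in the scene → diegetic.
(5) is non-diegetic: sound married to a title/caption — outside the diegesis by definition.
Only (2) is meta-diegetic.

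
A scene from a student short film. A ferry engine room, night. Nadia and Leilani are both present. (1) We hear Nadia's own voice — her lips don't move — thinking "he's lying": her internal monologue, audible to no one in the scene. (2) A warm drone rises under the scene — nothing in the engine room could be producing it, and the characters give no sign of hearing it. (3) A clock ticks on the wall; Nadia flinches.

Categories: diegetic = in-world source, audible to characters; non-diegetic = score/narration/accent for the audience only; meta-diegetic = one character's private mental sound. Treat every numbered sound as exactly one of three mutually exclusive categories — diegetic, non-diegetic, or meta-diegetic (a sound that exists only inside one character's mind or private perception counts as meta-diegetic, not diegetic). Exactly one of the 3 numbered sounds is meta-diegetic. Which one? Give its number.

(1) Nadia's thought-voice: a private mental sound no other character can hear → meta-diegetic.
(2) is non-diegetic: it has no source in the story world and no character can hear it — it's underscore.
(3) is diegetic: a clock is a real object/event in the scene's world.
Only (1) is meta-diegetic.

1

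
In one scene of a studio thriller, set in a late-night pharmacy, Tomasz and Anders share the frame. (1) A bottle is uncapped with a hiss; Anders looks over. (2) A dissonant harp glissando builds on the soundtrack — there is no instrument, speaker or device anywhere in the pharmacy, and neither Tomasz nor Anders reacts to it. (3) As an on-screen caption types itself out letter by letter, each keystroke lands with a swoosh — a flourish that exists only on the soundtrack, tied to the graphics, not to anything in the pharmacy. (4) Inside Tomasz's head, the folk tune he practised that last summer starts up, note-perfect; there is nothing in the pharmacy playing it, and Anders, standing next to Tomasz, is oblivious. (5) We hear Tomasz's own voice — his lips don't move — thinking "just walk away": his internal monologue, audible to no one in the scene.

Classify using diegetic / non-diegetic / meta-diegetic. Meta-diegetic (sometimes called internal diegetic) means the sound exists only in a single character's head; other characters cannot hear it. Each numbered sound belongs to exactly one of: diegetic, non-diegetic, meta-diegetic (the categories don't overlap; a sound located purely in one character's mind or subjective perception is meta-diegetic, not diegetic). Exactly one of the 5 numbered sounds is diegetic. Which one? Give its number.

1

Sound (1): a bottle is a real object/event in the scene's world, so diegetic.
(2) score with no on-screen or off-screen source; it exists for the audience alone → non-diegetic.
(3) is non-diegetic: the caption isn't part of the story world, so neither is the sound tied to it.
Sound (4): remembered music, private to Tomasz — Anders is oblivious because it isn't in the room, so meta-diegetic.
(5) it's Tomasz's unspoken thought, heard only by the audience via his subjectivity → meta-diegetic.
Only (1) is diegetic.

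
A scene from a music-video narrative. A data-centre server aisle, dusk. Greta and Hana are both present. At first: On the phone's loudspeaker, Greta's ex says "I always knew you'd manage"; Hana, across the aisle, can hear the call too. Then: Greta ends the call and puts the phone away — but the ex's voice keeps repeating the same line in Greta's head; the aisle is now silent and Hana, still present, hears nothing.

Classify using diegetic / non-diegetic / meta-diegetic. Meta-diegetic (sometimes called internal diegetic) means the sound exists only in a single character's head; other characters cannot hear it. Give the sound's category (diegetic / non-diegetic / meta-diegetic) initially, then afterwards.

diegetic, meta-diegetic

Initially: the loudspeaker is an in-world source; both Greta and Hana hear the call → diegetic.
Afterwards: with the phone off, the voice continues only as Greta's private mental replay — Hana can't hear it → meta-diegetic.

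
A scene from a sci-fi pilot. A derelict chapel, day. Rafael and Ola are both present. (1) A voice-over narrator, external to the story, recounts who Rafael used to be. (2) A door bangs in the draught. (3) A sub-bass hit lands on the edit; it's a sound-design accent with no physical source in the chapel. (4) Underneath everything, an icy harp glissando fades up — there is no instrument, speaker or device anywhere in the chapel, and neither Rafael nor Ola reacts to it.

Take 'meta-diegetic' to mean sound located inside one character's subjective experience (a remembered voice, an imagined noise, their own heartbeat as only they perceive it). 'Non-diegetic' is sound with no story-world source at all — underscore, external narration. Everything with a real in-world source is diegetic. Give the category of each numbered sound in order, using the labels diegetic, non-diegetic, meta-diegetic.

(1) is non-diegetic: commentary laid over the scene from outside the fiction.
(2) the sound comes from a door physically present in the location → diegetic.
(3) nothing in the scene produces it; it's an accent added for the audience → non-diegetic.
Sound (4): it has no source in the story world and no character can hear it — it's underscore, so non-diegetic.

non-diegetic, diegetic, non-diegetic, non-diegetic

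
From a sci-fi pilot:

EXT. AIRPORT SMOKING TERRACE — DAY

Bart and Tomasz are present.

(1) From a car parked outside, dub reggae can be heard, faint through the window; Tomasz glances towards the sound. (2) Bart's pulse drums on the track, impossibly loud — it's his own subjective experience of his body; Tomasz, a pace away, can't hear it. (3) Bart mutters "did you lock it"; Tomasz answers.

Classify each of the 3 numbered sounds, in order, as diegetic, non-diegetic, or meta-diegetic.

Sound (1): it's coming from a car parked outside — a location within the story world — and Tomasz reacts, so diegetic.
(2) is meta-diegetic: it's Bart's internal bodily sensation rendered as sound; only Bart 'hears' it.
(3) is diegetic: spoken by a character present in the story world.

diegetic, meta-diegetic, diegetic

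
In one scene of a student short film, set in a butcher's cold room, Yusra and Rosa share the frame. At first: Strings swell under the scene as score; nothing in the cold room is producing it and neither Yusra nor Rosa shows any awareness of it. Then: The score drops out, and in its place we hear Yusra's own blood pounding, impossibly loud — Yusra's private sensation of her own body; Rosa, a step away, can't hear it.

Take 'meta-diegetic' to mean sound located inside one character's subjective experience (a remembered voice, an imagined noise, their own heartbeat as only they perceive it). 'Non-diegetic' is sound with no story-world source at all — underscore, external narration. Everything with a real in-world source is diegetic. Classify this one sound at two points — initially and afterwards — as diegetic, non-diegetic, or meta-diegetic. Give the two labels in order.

Initially: underscore with no in-world source, inaudible to the characters → non-diegetic.
Afterwards: the body sound is Yusra's subjective perception alone — Rosa can't hear it → meta-diegetic.

non-diegetic, meta-diegetic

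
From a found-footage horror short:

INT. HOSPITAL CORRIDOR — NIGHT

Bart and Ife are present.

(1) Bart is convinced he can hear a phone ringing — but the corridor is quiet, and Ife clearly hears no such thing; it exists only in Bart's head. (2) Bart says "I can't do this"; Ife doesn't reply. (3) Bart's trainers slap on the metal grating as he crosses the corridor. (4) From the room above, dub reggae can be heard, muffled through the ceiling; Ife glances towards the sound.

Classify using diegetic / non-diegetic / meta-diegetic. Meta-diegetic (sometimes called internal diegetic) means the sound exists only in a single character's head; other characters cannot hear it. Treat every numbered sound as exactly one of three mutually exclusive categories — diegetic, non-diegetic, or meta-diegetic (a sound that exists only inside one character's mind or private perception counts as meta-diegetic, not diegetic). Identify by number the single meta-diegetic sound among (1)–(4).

Sound (1): the sound is imagined by Bart; nothing in the story world is producing it and Ife can't hear it, so meta-diegetic.
Sound (2): on-screen dialogue — Bart speaks and Ife is there to hear, so diegetic.
Sound (3): a character's body making contact with the set — an in-world sound, so diegetic.
Sound (4): off-screen diegetic: the source is out of frame but still in the story's space, so diegetic.
Only (1) is meta-diegetic.

1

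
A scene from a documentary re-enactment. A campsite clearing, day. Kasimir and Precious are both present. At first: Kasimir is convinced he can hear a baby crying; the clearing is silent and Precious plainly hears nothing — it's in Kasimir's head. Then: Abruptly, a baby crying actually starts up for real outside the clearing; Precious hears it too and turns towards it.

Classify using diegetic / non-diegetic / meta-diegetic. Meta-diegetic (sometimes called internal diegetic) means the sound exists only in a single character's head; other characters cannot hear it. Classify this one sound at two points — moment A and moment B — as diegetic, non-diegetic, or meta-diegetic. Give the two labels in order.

meta-diegetic, diegetic

Moment A: only Kasimir 'hears' it — imagined, in his mind → meta-diegetic.
Moment B: now there's a real external source and Precious hears it too — in the story world → diegetic.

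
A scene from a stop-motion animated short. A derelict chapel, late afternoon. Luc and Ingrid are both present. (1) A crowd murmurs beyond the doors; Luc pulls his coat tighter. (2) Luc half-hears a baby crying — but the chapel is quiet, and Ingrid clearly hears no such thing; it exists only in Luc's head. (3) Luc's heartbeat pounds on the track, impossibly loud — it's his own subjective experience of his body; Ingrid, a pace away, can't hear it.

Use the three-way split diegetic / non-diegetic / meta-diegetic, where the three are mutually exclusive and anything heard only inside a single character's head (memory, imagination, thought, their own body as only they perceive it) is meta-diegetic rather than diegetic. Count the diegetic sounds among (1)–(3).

(1) is diegetic: a crowd is part of the location's real environment.
Sound (2): Luc alone 'hears' it — an imagined sound, not present in the space, so meta-diegetic.
(3) is meta-diegetic: a subjective body sound — Luc's private perception, inaudible to Ingrid.
Diegetic: (1) — that's 1.

1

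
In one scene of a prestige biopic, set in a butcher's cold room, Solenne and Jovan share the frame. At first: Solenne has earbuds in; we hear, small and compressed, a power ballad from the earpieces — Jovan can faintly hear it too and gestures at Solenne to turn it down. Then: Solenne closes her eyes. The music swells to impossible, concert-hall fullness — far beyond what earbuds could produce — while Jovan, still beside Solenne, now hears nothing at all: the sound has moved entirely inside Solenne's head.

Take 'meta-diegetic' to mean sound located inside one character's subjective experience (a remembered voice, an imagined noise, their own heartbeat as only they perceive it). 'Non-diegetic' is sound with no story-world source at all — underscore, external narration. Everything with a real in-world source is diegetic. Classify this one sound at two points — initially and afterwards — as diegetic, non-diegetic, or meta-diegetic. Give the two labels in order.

diegetic, meta-diegetic

Initially: the earbuds are a physical source both characters can hear → diegetic.
Afterwards: the music now exists only as Solenne's subjective experience; Jovan can no longer hear it → meta-diegetic.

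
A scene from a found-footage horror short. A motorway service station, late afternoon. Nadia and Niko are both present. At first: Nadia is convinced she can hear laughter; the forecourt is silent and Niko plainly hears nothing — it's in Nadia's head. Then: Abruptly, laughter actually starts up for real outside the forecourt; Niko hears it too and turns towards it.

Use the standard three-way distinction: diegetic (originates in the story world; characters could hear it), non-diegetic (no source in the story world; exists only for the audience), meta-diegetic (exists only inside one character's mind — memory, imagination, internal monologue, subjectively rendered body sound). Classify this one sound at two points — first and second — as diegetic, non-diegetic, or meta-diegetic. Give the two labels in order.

First: only Nadia 'hears' it — imagined, in her mind → meta-diegetic.
Second: now there's a real external source and Niko hears it too — in the story world → diegetic.

meta-diegetic, diegetic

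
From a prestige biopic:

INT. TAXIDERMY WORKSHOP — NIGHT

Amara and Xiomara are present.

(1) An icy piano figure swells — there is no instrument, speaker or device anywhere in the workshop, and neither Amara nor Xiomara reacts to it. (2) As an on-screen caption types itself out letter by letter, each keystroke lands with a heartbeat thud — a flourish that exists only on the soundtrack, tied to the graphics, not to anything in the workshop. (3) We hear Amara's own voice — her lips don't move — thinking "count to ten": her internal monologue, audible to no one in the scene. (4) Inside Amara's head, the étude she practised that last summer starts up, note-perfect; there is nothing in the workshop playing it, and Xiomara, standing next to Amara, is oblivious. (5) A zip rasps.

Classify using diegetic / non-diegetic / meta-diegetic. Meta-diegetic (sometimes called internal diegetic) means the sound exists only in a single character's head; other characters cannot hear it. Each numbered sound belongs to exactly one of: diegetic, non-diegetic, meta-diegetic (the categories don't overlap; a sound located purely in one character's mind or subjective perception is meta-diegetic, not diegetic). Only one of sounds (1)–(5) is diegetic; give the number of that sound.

(1) is non-diegetic: it has no source in the story world and no character can hear it — it's underscore.
(2) is non-diegetic: sound married to a title/caption — outside the diegesis by definition.
(3) is meta-diegetic: internal monologue — inside Amara's mind, not spoken into the scene.
(4) it lives in Amara's subjectivity, not in the workshop → meta-diegetic.
Sound (5): a zip is a real object/event in the scene's world, so diegetic.
Only (5) is diegetic.

5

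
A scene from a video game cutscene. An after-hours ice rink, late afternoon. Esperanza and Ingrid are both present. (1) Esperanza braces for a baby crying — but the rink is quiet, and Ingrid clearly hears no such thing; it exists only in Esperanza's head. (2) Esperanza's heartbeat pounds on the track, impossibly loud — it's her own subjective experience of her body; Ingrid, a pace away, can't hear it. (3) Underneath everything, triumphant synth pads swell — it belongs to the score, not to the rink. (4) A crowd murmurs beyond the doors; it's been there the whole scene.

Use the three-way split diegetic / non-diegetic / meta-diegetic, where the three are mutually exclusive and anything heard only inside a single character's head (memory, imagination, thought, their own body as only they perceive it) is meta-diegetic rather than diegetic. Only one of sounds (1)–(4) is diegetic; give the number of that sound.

(1) Esperanza alone 'hears' it — an imagined sound, not present in the space → meta-diegetic.
Sound (2): it's Esperanza's internal bodily sensation rendered as sound; only Esperanza 'hears' it, so meta-diegetic.
(3) is non-diegetic: score with no on-screen or off-screen source; it exists for the audience alone.
Sound (4): ambient/room sound belonging to the story's physical space, so diegetic.
Only (4) is diegetic.

4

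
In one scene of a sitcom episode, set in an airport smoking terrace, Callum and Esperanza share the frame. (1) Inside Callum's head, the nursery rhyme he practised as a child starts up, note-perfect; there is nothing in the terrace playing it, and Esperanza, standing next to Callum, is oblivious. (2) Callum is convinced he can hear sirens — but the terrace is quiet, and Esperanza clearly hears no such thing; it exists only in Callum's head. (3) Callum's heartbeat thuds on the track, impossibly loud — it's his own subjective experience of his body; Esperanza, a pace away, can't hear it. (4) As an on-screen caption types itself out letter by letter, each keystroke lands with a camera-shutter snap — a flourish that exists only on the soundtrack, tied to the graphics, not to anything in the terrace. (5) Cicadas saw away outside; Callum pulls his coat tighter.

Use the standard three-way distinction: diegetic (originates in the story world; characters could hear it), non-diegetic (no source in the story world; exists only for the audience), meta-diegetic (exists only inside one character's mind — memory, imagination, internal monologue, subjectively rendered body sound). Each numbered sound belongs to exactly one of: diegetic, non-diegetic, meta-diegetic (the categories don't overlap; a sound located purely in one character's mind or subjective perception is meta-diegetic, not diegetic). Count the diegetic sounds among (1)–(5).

Sound (1): it lives in Callum's subjectivity, not in the terrace, so meta-diegetic.
(2) subjective to Callum: the terrace is silent and Esperanza hears nothing → meta-diegetic.
(3) is meta-diegetic: point-of-audition from inside Callum's body; not a sound in the room.
(4) is non-diegetic: it accompanies on-screen graphics, not anything inside the story world.
(5) ambient/room sound belonging to the story's physical space → diegetic.
Diegetic: (5) — that's 1.

1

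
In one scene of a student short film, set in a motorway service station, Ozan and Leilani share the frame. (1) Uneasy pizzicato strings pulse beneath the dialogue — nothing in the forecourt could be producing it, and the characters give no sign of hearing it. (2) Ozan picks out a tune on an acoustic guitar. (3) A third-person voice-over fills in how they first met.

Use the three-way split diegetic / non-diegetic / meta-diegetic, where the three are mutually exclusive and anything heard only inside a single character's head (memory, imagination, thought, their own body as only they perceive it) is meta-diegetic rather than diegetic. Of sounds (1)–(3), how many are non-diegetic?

2

(1) nothing in the forecourt produces it and the characters don't hear it — pure soundtrack → non-diegetic.
(2) Ozan is producing the music live, in the story world → diegetic.
(3) is non-diegetic: commentary laid over the scene from outside the fiction.
So 2 of the 3 are non-diegetic: (1), (3).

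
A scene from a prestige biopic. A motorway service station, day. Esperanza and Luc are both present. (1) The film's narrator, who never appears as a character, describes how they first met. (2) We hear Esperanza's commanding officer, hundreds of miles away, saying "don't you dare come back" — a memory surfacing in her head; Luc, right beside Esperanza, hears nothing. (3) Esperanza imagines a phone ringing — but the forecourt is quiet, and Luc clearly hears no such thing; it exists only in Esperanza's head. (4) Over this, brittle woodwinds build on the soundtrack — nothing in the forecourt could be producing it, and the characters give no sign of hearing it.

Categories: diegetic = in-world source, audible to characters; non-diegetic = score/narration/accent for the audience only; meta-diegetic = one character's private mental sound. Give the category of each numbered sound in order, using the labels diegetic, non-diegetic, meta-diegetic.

Sound (1): the narrator exists outside the story world, addressing only the audience, so non-diegetic.
Sound (2): the voice is a memory playing only inside Esperanza's mind; Luc can't hear it, so meta-diegetic.
(3) is meta-diegetic: Esperanza alone 'hears' it — an imagined sound, not present in the space.
Sound (4): it has no source in the story world and no character can hear it — it's underscore, so non-diegetic.

non-diegetic, meta-diegetic, meta-diegetic, non-diegetic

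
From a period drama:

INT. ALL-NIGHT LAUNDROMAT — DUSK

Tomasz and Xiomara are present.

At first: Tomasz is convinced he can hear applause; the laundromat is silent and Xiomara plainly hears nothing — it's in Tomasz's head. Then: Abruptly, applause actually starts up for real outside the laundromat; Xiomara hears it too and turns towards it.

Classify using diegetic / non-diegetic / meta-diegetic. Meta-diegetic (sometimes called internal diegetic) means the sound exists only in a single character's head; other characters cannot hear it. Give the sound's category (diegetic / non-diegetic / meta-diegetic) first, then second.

First: only Tomasz 'hears' it — imagined, in his mind → meta-diegetic.
Second: now there's a real external source and Xiomara hears it too — in the story world → diegetic.

meta-diegetic, diegetic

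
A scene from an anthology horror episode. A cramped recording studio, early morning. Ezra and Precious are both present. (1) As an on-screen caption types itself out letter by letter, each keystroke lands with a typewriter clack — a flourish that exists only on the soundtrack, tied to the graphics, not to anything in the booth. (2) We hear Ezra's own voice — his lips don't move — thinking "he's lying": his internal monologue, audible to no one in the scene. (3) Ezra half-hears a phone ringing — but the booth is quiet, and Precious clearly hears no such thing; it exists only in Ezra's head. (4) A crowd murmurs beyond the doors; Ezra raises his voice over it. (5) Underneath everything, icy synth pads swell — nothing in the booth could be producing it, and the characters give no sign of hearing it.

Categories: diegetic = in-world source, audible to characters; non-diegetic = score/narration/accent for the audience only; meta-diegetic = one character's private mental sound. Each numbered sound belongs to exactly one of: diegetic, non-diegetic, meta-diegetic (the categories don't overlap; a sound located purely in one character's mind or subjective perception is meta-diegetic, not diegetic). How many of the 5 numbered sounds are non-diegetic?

2

(1) it accompanies on-screen graphics, not anything inside the story world → non-diegetic.
(2) is meta-diegetic: internal monologue — inside Ezra's mind, not spoken into the scene.
(3) the sound is imagined by Ezra; nothing in the story world is producing it and Precious can't hear it → meta-diegetic.
(4) is diegetic: a crowd is part of the location's real environment.
(5) score with no on-screen or off-screen source; it exists for the audience alone → non-diegetic.
Non-diegetic: (1), (5) — that's 2.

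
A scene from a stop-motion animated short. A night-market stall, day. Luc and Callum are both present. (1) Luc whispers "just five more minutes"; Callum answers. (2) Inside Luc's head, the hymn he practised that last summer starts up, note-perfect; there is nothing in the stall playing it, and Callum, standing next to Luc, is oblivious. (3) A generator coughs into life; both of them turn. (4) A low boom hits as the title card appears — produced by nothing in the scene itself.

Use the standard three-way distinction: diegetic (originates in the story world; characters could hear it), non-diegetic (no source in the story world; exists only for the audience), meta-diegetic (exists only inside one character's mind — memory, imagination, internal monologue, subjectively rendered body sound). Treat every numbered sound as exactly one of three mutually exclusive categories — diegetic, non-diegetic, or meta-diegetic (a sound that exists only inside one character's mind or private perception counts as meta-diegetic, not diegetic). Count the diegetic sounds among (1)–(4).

2

(1) on-screen dialogue — Luc speaks and Callum is there to hear → diegetic.
Sound (2): it lives in Luc's subjectivity, not in the stall, so meta-diegetic.
Sound (3): an in-world source (a generator); characters could hear it, so diegetic.
Sound (4): it's a sound-design accent with no in-world source; no one in the scene can hear it, so non-diegetic.
So 2 of the 4 are diegetic: (1), (3).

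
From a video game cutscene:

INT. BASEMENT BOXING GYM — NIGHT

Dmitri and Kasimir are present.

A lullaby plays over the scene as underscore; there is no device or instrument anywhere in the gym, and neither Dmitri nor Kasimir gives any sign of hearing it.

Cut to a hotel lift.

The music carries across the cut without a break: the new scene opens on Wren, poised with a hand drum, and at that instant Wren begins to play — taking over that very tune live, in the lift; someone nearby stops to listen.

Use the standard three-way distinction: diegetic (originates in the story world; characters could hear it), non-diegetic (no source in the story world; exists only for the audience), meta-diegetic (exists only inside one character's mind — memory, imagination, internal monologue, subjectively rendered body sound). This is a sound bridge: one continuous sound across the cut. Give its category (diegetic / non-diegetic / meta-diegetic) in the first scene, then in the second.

non-diegetic, diegetic

Scene one: there's no in-world source anywhere and no character hears it — underscore for the audience only → non-diegetic.
Scene two: from the moment Wren starts playing, the tune is being performed on a hand drum inside the story world and another character hears it → diegetic.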